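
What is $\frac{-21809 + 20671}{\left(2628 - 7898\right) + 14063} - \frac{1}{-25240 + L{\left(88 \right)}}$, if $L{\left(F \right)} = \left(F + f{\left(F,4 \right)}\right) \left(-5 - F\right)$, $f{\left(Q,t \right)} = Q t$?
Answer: $- \frac{75281287}{581744880} \approx -0.12941$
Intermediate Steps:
$L{\left(F \right)} = 5 F \left(-5 - F\right)$ ($L{\left(F \right)} = \left(F + F 4\right) \left(-5 - F\right) = \left(F + 4 F\right) \left(-5 - F\right) = 5 F \left(-5 - F\right)$)
$\frac{-21809 + 20671}{\left(2628 - 7898\right) + 14063} - \frac{1}{-25240 + L{\left(88 \right)}} = \frac{-21809 + 20671}{\left(2628 - 7898\right) + 14063} - \frac{1}{-25240 + 5 \cdot 88 \left(-5 - 88\right)} = - \frac{1138}{-5270 + 14063} - \frac{1}{-25240 + 5 \cdot 88 \left(-5 - 88\right)} = - \frac{1138}{8793} - \frac{1}{-25240 + 5 \cdot 88 \left(-93\right)} = \left(-1138\right) \frac{1}{8793} - \frac{1}{-25240 - 40920} = - \frac{1138}{8793} - \frac{1}{-66160} = - \frac{1138}{8793} - - \frac{1}{66160} = - \frac{1138}{8793} + \frac{1}{66160} = - \frac{75281287}{581744880}$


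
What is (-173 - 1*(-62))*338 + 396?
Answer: -37122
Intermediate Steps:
(-173 - 1*(-62))*338 + 396 = (-173 + 62)*338 + 396 = -111*338 + 396 = -37518 + 396 = -37122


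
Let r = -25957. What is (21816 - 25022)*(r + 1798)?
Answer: 77453754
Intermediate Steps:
(21816 - 25022)*(r + 1798) = (21816 - 25022)*(-25957 + 1798) = -3206*(-24159) = 77453754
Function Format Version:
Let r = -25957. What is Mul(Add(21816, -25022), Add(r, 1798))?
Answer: 77453754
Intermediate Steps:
Mul(Add(21816, -25022), Add(r, 1798)) = Mul(Add(21816, -25022), Add(-25957, 1798)) = Mul(-3206, -24159) = 77453754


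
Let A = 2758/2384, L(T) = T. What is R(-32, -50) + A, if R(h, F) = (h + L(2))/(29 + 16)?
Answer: 1753/3576 ≈ 0.49021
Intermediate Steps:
A = 1379/1192 (A = 2758*(1/2384) = 1379/1192 ≈ 1.1569)
R(h, F) = 2/45 + h/45 (R(h, F) = (h + 2)/(29 + 16) = (2 + h)/45 = (2 + h)*(1/45) = 2/45 + h/45)
R(-32, -50) + A = (2/45 + (1/45)*(-32)) + 1379/1192 = (2/45 - 32/45) + 1379/1192 = -⅔ + 1379/1192 = 1753/3576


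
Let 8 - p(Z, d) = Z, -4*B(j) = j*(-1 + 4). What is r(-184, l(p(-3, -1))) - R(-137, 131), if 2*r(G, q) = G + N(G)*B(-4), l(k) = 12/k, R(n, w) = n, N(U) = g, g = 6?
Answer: 54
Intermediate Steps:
N(U) = 6
B(j) = -3*j/4 (B(j) = -j*(-1 + 4)/4 = -j*3/4 = -3*j/4)
p(Z, d) = 8 - Z
r(G, q) = 9 + G/2 (r(G, q) = (G + 6*(-3/4*(-4)))/2 = (G + 6*3)/2 = (G + 18)/2 = (18 + G)/2 = 9 + G/2)
r(-184, l(p(-3, -1))) - R(-137, 131) = (9 + (1/2)*(-184)) - 1*(-137) = (9 - 92) + 137 = -83 + 137 = 54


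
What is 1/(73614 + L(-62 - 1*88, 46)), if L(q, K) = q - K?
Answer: 1/73418 ≈ 1.3621e-5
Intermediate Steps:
1/(73614 + L(-62 - 1*88, 46)) = 1/(73614 + ((-62 - 1*88) - 1*46)) = 1/(73614 + ((-62 - 88) - 46)) = 1/(73614 + (-150 - 46)) = 1/(73614 - 196) = 1/73418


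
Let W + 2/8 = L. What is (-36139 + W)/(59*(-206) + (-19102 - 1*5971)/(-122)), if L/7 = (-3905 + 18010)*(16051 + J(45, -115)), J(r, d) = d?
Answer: -54844396609/416490 ≈ -1.3168e+5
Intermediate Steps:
L = 1573440960 (L = 7*((-3905 + 18010)*(16051 - 115)) = 7*(14105*15936) = 7*224777280 = 1573440960)
W = 6293763839/4 (W = -¼ + 1573440960 = 6293763839/4 ≈ 1.5734e+9)
(-36139 + W)/(59*(-206) + (-19102 - 1*5971)/(-122)) = (-36139 + 6293763839/4)/(59*(-206) + (-19102 - 1*5971)/(-122)) = 6293619283/(4*(-12154 + (-19102 - 5971)*(-1/122))) = 6293619283/(4*(-12154 - 25073*(-1/122))) = 6293619283/(4*(-12154 + 25073/122)) = 6293619283/(4*(-1457715/122)) = (6293619283/4)*(-122/1457715) = -54844396609/416490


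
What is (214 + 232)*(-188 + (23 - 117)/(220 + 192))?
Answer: -8646825/103 ≈ -83950.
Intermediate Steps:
(214 + 232)*(-188 + (23 - 117)/(220 + 192)) = 446*(-188 - 94/412) = 446*(-188 - 94*1/412) = 446*(-188 - 47/206) = 446*(-38775/206) = -8646825/103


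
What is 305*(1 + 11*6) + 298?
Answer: 20733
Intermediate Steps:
305*(1 + 11*6) + 298 = 305*(1 + 66) + 298 = 305*67 + 298 = 20435 + 298 = 20733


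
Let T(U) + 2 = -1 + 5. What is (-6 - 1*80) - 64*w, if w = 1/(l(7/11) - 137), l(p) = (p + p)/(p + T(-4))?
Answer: -338618/3959 ≈ -85.531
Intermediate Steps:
T(U) = 2 (T(U) = -2 + (-1 + 5) = -2 + 4 = 2)
l(p) = 2*p/(2 + p) (l(p) = (p + p)/(p + 2) = (2*p)/(2 + p) = 2*p/(2 + p))
w = -29/3959 (w = 1/(2*(7/11)/(2 + 7/11) - 137) = 1/(2*(7/11)/(29/11) - 137) = 1/(2*(7/11)*(11/29) - 137) = 1/(14/29 - 137) = 1/(-3959/29) = -29/3959 ≈ -0.0073251)
(-6 - 1*80) - 64*w = (-6 - 1*80) - 64*(-29/3959) = (-6 - 80) + 1856/3959 = -86 + 1856/3959 = -338618/3959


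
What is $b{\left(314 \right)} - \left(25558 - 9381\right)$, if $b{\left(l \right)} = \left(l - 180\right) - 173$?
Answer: $-16216$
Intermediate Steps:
$b{\left(l \right)} = -353 + l$ ($b{\left(l \right)} = \left(-180 + l\right) - 173 = -353 + l$)
$b{\left(314 \right)} - \left(25558 - 9381\right) = \left(-353 + 314\right) - \left(25558 - 9381\right) = -39 - 16177 = -16216$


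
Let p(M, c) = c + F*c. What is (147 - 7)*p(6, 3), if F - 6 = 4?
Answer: 4620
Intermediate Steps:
F = 10 (F = 6 + 4 = 10)
p(M, c) = 11*c (p(M, c) = c + 10*c = 11*c)
(147 - 7)*p(6, 3) = (147 - 7)*(11*3) = 140*33 = 4620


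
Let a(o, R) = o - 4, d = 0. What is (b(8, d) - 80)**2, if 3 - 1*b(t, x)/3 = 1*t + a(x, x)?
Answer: 6889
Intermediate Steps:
a(o, R) = -4 + o
b(t, x) = 21 - 3*t - 3*x (b(t, x) = 9 - 3*(1*t + (-4 + x)) = 9 - 3*(t + (-4 + x)) = 9 - 3*(-4 + t + x) = 9 + (12 - 3*t - 3*x) = 21 - 3*t - 3*x)
(b(8, d) - 80)**2 = ((21 - 3*8 - 3*0) - 80)**2 = ((21 - 24 + 0) - 80)**2 = (-3 - 80)**2 = (-83)**2 = 6889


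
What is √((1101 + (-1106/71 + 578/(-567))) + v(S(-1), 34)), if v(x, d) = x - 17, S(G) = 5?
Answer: √21456351301/4473 ≈ 32.748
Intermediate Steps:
v(x, d) = -17 + x
√((1101 + (-1106/71 + 578/(-567))) + v(S(-1), 34)) = √((1101 + (-1106/71 + 578/(-567))) + (-17 + 5)) = √((1101 + (-1106*1/71 + 578*(-1/567))) - 12) = √((1101 + (-1106/71 - 578/567)) - 12) = √((1101 - 668140/40257) - 12) = √(43654817/40257 - 12) = √(43171733/40257) = √21456351301/4473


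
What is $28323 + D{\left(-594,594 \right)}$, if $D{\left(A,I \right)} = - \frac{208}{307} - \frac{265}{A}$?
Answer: $\frac{5164883437}{182358} \approx 28323.0$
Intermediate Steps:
$D{\left(A,I \right)} = - \frac{208}{307} - \frac{265}{A}$ ($D{\left(A,I \right)} = \left(-208\right) \frac{1}{307} - \frac{265}{A} = - \frac{208}{307} - \frac{265}{A}$)
$28323 + D{\left(-594,594 \right)} = 28323 - \left(\frac{208}{307} + \frac{265}{-594}\right) = 28323 - \frac{42197}{182358} = \frac{5164883437}{182358}$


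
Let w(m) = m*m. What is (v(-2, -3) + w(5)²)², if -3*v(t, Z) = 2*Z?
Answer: 393129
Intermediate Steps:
w(m) = m²
v(t, Z) = -2*Z/3
(v(-2, -3) + w(5)²)² = (-⅔*(-3) + (5²)²)² = (2 + 25²)² = (2 + 625)² = 627² = 393129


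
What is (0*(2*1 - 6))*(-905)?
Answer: 0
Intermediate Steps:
(0*(2*1 - 6))*(-905) = (0*(2 - 6))*(-905) = (0*(-4))*(-905) = 0*(-905) = 0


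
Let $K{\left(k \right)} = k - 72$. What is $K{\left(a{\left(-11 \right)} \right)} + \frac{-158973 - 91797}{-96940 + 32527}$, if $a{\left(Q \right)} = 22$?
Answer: $- \frac{989960}{21471} \approx -46.107$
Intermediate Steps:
$K{\left(k \right)} = -72 + k$
$K{\left(a{\left(-11 \right)} \right)} + \frac{-158973 - 91797}{-96940 + 32527} = \left(-72 + 22\right) + \frac{-158973 - 91797}{-96940 + 32527} = -50 - \frac{250770}{-64413} = -50 - - \frac{83590}{21471} = -50 + \frac{83590}{21471} = - \frac{989960}{21471}$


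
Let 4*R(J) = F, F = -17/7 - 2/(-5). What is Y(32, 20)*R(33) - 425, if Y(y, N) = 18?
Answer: -30389/70 ≈ -434.13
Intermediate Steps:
F = -71/35 (F = -17*⅐ - 2*(-⅕) = -17/7 + ⅖ = -71/35 ≈ -2.0286)
R(J) = -71/140 (R(J) = (¼)*(-71/35) = -71/140)
Y(32, 20)*R(33) - 425 = 18*(-71/140) - 425 = -639/70 - 425 = -30389/70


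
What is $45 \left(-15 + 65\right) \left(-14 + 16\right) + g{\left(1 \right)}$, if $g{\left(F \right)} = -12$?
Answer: $4488$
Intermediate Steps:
$45 \left(-15 + 65\right) \left(-14 + 16\right) + g{\left(1 \right)} = 45 \left(-15 + 65\right) \left(-14 + 16\right) - 12 = 45 \cdot 50 \cdot 2 - 12 = 45 \cdot 100 - 12 = 4500 - 12 = 4488$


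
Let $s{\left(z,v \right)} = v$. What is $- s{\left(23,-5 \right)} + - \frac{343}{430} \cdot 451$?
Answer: $- \frac{152543}{430} \approx -354.75$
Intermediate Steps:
$- s{\left(23,-5 \right)} + - \frac{343}{430} \cdot 451 = \left(-1\right) \left(-5\right) + - \frac{343}{430} \cdot 451 = 5 + \left(-343\right) \frac{1}{430} \cdot 451 = 5 - \frac{154693}{430} = - \frac{152543}{430}$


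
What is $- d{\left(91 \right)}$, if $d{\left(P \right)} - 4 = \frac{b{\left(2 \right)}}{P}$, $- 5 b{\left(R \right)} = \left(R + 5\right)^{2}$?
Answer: $- \frac{253}{65} \approx -3.8923$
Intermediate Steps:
$b{\left(R \right)} = - \frac{\left(5 + R\right)^{2}}{5}$ ($b{\left(R \right)} = - \frac{\left(R + 5\right)^{2}}{5} = - \frac{\left(5 + R\right)^{2}}{5}$)
$d{\left(P \right)} = 4 - \frac{49}{5 P}$ ($d{\left(P \right)} = 4 + \frac{\left(- \frac{1}{5}\right) \left(5 + 2\right)^{2}}{P} = 4 + \frac{\left(- \frac{1}{5}\right) 7^{2}}{P} = 4 + \frac{\left(- \frac{1}{5}\right) 49}{P} = 4 - \frac{49}{5 P}$)
$- d{\left(91 \right)} = - (4 - \frac{49}{5 \cdot 91}) = - (4 - \frac{7}{65}) = \left(-1\right) \frac{253}{65} = - \frac{253}{65}$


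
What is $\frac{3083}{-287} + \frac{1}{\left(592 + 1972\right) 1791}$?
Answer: $- \frac{14157518005}{1317939588} \approx -10.742$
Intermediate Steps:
$\frac{3083}{-287} + \frac{1}{\left(592 + 1972\right) 1791} = 3083 \left(- \frac{1}{287}\right) + \frac{1}{2564} \cdot \frac{1}{1791} = - \frac{3083}{287} + \frac{1}{2564} \cdot \frac{1}{1791} = - \frac{3083}{287} + \frac{1}{4592124} = - \frac{14157518005}{1317939588}$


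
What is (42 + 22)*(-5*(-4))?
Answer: 1280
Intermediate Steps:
(42 + 22)*(-5*(-4)) = 64*20 = 1280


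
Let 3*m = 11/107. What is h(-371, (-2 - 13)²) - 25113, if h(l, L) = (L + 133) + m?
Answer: -7946344/321 ≈ -24755.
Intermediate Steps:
m = 11/321 (m = (11/107)/3 = (11*(1/107))/3 = (⅓)*(11/107) = 11/321 ≈ 0.034268)
h(l, L) = 42704/321 + L (h(l, L) = (L + 133) + 11/321 = (133 + L) + 11/321 = 42704/321 + L)
h(-371, (-2 - 13)²) - 25113 = (42704/321 + (-2 - 13)²) - 25113 = (42704/321 + (-15)²) - 25113 = (42704/321 + 225) - 25113 = 114929/321 - 25113 = -7946344/321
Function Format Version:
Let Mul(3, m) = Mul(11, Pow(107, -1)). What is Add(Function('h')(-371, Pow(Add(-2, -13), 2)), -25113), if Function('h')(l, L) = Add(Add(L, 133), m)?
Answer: Rational(-7946344, 321) ≈ -24755.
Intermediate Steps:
m = Rational(11, 321) (m = Mul(Rational(1, 3), Mul(11, Pow(107, -1))) = Mul(Rational(1, 3), Mul(11, Rational(1, 107))) = Mul(Rational(1, 3), Rational(11, 107)) = Rational(11, 321) ≈ 0.034268)
Function('h')(l, L) = Add(Rational(42704, 321), L) (Function('h')(l, L) = Add(Add(L, 133), Rational(11, 321)) = Add(Add(133, L), Rational(11, 321)) = Add(Rational(42704, 321), L))
Add(Function('h')(-371, Pow(Add(-2, -13), 2)), -25113) = Add(Add(Rational(42704, 321), Pow(Add(-2, -13), 2)), -25113) = Add(Add(Rational(42704, 321), Pow(-15, 2)), -25113) = Add(Add(Rational(42704, 321), 225), -25113) = Add(Rational(114929, 321), -25113) = Rational(-7946344, 321)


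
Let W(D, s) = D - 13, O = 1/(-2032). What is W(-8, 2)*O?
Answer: 21/2032 ≈ 0.010335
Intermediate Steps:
O = -1/2032 ≈ -0.00049213
W(D, s) = -13 + D
W(-8, 2)*O = (-13 - 8)*(-1/2032) = -21*(-1/2032) = 21/2032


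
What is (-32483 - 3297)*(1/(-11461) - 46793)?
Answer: 19188619857720/11461 ≈ 1.6743e+9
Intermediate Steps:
(-32483 - 3297)*(1/(-11461) - 46793) = -35780*(-1/11461 - 46793) = -35780*(-536294574/11461) = 19188619857720/11461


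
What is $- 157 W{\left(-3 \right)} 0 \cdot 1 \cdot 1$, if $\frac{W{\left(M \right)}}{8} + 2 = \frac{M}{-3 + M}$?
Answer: $0$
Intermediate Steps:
$W{\left(M \right)} = -16 + \frac{8 M}{-3 + M}$ ($W{\left(M \right)} = -16 + 8 \frac{M}{-3 + M} = -16 + \frac{8 M}{-3 + M}$)
$- 157 W{\left(-3 \right)} 0 \cdot 1 \cdot 1 = - 157 \frac{8 \left(6 - -3\right)}{-3 - 3} \cdot 0 \cdot 1 \cdot 1 = - 157 \frac{8 \left(6 + 3\right)}{-6} \cdot 0 \cdot 1 = - 157 \cdot 8 \left(- \frac{1}{6}\right) 9 \cdot 0 = \left(-157\right) \left(-12\right) 0 = 1884 \cdot 0 = 0$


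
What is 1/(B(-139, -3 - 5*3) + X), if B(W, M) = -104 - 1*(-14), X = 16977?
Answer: 1/16887 ≈ 5.9217e-5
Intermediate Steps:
B(W, M) = -90 (B(W, M) = -104 + 14 = -90)
1/(B(-139, -3 - 5*3) + X) = 1/(-90 + 16977) = 1/16887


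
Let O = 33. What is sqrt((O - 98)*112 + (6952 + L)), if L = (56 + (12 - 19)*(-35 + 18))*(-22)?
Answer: I*sqrt(4178) ≈ 64.637*I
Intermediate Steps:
L = -3850 (L = (56 - 7*(-17))*(-22) = (56 + 119)*(-22) = 175*(-22) = -3850)
sqrt((O - 98)*112 + (6952 + L)) = sqrt((33 - 98)*112 + (6952 - 3850)) = sqrt(-65*112 + 3102) = sqrt(-7280 + 3102) = sqrt(-4178) = I*sqrt(4178)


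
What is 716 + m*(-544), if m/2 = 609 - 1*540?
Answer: -74356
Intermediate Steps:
m = 138 (m = 2*(609 - 1*540) = 2*(609 - 540) = 2*69 = 138)
716 + m*(-544) = 716 + 138*(-544) = 716 - 75072 = -74356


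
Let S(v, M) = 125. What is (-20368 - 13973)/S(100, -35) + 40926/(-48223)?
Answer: -1661141793/6027875 ≈ -275.58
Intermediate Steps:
(-20368 - 13973)/S(100, -35) + 40926/(-48223) = (-20368 - 13973)/125 + 40926/(-48223) = -34341*1/125 + 40926*(-1/48223) = -34341/125 - 40926/48223 = -1661141793/6027875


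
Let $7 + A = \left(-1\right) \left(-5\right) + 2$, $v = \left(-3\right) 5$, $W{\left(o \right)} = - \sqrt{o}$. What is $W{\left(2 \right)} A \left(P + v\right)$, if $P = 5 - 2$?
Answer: $0$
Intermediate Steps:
$v = -15$
$P = 3$ ($P = 5 - 2 = 3$)
$A = 0$ ($A = -7 + \left(\left(-1\right) \left(-5\right) + 2\right) = -7 + \left(5 + 2\right) = -7 + 7 = 0$)
$W{\left(2 \right)} A \left(P + v\right) = - \sqrt{2} \cdot 0 \left(3 - 15\right) = 0 \left(-12\right) = 0$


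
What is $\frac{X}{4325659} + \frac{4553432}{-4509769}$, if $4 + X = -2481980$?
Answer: $- \frac{30889768613384}{19507722862771} \approx -1.5835$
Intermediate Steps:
$X = -2481984$ ($X = -4 - 2481980 = -2481984$)
$\frac{X}{4325659} + \frac{4553432}{-4509769} = - \frac{2481984}{4325659} + \frac{4553432}{-4509769} = \left(-2481984\right) \frac{1}{4325659} + 4553432 \left(- \frac{1}{4509769}\right) = - \frac{2481984}{4325659} - \frac{4553432}{4509769} = - \frac{30889768613384}{19507722862771}$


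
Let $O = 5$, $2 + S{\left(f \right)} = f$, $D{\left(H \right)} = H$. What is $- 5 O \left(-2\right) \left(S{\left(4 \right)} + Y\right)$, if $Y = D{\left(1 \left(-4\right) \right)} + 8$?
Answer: $300$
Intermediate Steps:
$S{\left(f \right)} = -2 + f$
$Y = 4$ ($Y = 1 \left(-4\right) + 8 = -4 + 8 = 4$)
$- 5 O \left(-2\right) \left(S{\left(4 \right)} + Y\right) = \left(-5\right) 5 \left(-2\right) \left(\left(-2 + 4\right) + 4\right) = \left(-25\right) \left(-2\right) \left(2 + 4\right) = 50 \cdot 6 = 300$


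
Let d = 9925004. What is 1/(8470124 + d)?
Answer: 1/18395128 ≈ 5.4362e-8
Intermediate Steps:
1/(8470124 + d) = 1/(8470124 + 9925004) = 1/18395128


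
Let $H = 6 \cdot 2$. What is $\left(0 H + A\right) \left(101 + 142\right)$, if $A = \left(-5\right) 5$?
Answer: $-6075$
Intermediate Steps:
$A = -25$
$H = 12$
$\left(0 H + A\right) \left(101 + 142\right) = \left(0 \cdot 12 - 25\right) \left(101 + 142\right) = \left(0 - 25\right) 243 = \left(-25\right) 243 = -6075$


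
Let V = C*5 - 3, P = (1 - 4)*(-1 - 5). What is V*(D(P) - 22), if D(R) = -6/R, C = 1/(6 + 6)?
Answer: 2077/36 ≈ 57.694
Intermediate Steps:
P = 18 (P = -3*(-6) = 18)
C = 1/12 ≈ 0.083333
V = -31/12 (V = (1/12)*5 - 3 = 5/12 - 3 = -31/12 ≈ -2.5833)
V*(D(P) - 22) = -31*(-6/18 - 22)/12 = -31*(-6*1/18 - 22)/12 = -31*(-1/3 - 22)/12 = -31/12*(-67/3) = 2077/36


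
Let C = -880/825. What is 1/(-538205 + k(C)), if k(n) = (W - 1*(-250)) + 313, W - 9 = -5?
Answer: -1/537638 ≈ -1.8600e-6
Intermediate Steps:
W = 4 (W = 9 - 5 = 4)
C = -16/15 (C = -880*1/825 = -16/15 ≈ -1.0667)
k(n) = 567 (k(n) = (4 - 1*(-250)) + 313 = (4 + 250) + 313 = 254 + 313 = 567)
1/(-538205 + k(C)) = 1/(-538205 + 567) = 1/(-537638) = -1/537638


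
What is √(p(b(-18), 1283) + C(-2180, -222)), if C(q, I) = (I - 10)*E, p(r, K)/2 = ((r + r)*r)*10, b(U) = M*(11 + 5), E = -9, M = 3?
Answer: 6*√2618 ≈ 307.00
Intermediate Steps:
b(U) = 48 (b(U) = 3*(11 + 5) = 3*16 = 48)
p(r, K) = 40*r² (p(r, K) = 2*(((r + r)*r)*10) = 2*(((2*r)*r)*10) = 2*((2*r²)*10) = 2*(20*r²) = 40*r²)
C(q, I) = 90 - 9*I (C(q, I) = (I - 10)*(-9) = (-10 + I)*(-9) = 90 - 9*I)
√(p(b(-18), 1283) + C(-2180, -222)) = √(40*48² + (90 - 9*(-222))) = √(40*2304 + (90 + 1998)) = √(92160 + 2088) = √94248 = 6*√2618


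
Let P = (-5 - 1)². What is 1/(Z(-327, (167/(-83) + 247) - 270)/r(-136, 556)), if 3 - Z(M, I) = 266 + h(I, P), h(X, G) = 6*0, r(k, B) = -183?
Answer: 183/263 ≈ 0.69582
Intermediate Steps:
P = 36 (P = (-6)² = 36)
h(X, G) = 0
Z(M, I) = -263 (Z(M, I) = 3 - (266 + 0) = 3 - 1*266 = 3 - 266 = -263)
1/(Z(-327, (167/(-83) + 247) - 270)/r(-136, 556)) = 1/(-263/(-183)) = 1/(-263*(-1/183)) = 1/(263/183) = 183/263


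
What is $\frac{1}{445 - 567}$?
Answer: $- \frac{1}{122} \approx -0.0081967$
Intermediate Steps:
$\frac{1}{445 - 567} = \frac{1}{-122} = - \frac{1}{122}$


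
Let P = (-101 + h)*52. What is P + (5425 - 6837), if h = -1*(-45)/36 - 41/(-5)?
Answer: -30863/5 ≈ -6172.6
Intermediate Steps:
h = 189/20 (h = 45*(1/36) - 41*(-⅕) = 5/4 + 41/5 = 189/20 ≈ 9.4500)
P = -23803/5 (P = (-101 + 189/20)*52 = -1831/20*52 = -23803/5 ≈ -4760.6)
P + (5425 - 6837) = -23803/5 + (5425 - 6837) = -23803/5 - 1412 = -30863/5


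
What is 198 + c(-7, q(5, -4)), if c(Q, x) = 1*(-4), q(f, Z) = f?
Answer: 194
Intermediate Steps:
c(Q, x) = -4
198 + c(-7, q(5, -4)) = 198 - 4 = 194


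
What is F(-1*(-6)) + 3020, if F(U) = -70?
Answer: 2950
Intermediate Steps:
F(-1*(-6)) + 3020 = -70 + 3020 = 2950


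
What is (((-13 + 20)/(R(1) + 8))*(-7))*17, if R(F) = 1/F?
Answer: -833/9 ≈ -92.556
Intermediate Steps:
(((-13 + 20)/(R(1) + 8))*(-7))*17 = (((-13 + 20)/(1/1 + 8))*(-7))*17 = ((7/(1 + 8))*(-7))*17 = ((7/9)*(-7))*17 = -49/9*17 = -833/9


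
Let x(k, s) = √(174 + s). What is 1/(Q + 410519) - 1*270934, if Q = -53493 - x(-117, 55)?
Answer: -34535297105526472/127467564447 + √229/127467564447 ≈ -2.7093e+5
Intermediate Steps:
Q = -53493 - √229 (Q = -53493 - √(174 + 55) = -53493 - √229 ≈ -53508.)
1/(Q + 410519) - 1*270934 = 1/((-53493 - √229) + 410519) - 1*270934 = 1/(357026 - √229) - 270934 = -270934 + 1/(357026 - √229)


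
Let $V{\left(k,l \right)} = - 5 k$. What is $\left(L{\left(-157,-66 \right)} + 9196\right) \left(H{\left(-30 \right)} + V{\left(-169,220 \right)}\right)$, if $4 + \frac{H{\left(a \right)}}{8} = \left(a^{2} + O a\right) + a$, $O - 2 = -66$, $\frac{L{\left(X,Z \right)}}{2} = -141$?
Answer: $206207562$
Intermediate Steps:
$L{\left(X,Z \right)} = -282$ ($L{\left(X,Z \right)} = 2 \left(-141\right) = -282$)
$O = -64$ ($O = 2 - 66 = -64$)
$H{\left(a \right)} = -32 - 504 a + 8 a^{2}$ ($H{\left(a \right)} = -32 + 8 \left(\left(a^{2} - 64 a\right) + a\right) = -32 + 8 \left(a^{2} - 63 a\right) = -32 + \left(- 504 a + 8 a^{2}\right) = -32 - 504 a + 8 a^{2}$)
$\left(L{\left(-157,-66 \right)} + 9196\right) \left(H{\left(-30 \right)} + V{\left(-169,220 \right)}\right) = \left(-282 + 9196\right) \left(\left(-32 - -15120 + 8 \left(-30\right)^{2}\right) - -845\right) = 8914 \left(\left(-32 + 15120 + 8 \cdot 900\right) + 845\right) = 8914 \left(\left(-32 + 15120 + 7200\right) + 845\right) = 8914 \left(22288 + 845\right) = 8914 \cdot 23133 = 206207562$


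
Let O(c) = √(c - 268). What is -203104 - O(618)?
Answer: -203104 - 5*√14 ≈ -2.0312e+5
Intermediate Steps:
O(c) = √(-268 + c)
-203104 - O(618) = -203104 - √(-268 + 618) = -203104 - √350 = -203104 - 5*√14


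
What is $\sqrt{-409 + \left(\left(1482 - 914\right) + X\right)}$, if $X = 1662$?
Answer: $\sqrt{1821} \approx 42.673$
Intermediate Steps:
$\sqrt{-409 + \left(\left(1482 - 914\right) + X\right)} = \sqrt{-409 + \left(\left(1482 - 914\right) + 1662\right)} = \sqrt{-409 + \left(568 + 1662\right)} = \sqrt{-409 + 2230} = \sqrt{1821}$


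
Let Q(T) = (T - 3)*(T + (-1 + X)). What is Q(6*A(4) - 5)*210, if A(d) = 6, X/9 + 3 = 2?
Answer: 123480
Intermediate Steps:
X = -9 (X = -27 + 9*2 = -27 + 18 = -9)
Q(T) = (-10 + T)*(-3 + T) (Q(T) = (T - 3)*(T + (-1 - 9)) = (-3 + T)*(T - 10) = (-3 + T)*(-10 + T) = (-10 + T)*(-3 + T))
Q(6*A(4) - 5)*210 = (30 + (6*6 - 5)**2 - 13*(6*6 - 5))*210 = (30 + (36 - 5)**2 - 13*(36 - 5))*210 = (30 + 31**2 - 13*31)*210 = (30 + 961 - 403)*210 = 588*210 = 123480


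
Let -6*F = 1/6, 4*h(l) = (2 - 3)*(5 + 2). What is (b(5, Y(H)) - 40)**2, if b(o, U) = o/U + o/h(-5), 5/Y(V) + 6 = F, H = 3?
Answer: 151757761/63504 ≈ 2389.7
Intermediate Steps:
h(l) = -7/4 (h(l) = ((2 - 3)*(5 + 2))/4 = (-1*7)/4 = (1/4)*(-7) = -7/4)
F = -1/36 (F = -1/6/6 = -1/6*1/6 = -1/36 ≈ -0.027778)
Y(V) = -180/217 (Y(V) = 5/(-6 - 1/36) = 5/(-217/36) = 5*(-36/217) = -180/217)
b(o, U) = -4*o/7 + o/U (b(o, U) = o/U + o/(-7/4) = o/U + o*(-4/7) = o/U - 4*o/7 = -4*o/7 + o/U)
(b(5, Y(H)) - 40)**2 = ((-4/7*5 + 5/(-180/217)) - 40)**2 = ((-20/7 + 5*(-217/180)) - 40)**2 = ((-20/7 - 217/36) - 40)**2 = (-2239/252 - 40)**2 = (-12319/252)**2 = 151757761/63504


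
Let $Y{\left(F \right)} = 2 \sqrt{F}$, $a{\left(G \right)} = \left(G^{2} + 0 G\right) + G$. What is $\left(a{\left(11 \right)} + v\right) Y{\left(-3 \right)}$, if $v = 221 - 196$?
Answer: $314 i \sqrt{3} \approx 543.86 i$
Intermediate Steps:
$a{\left(G \right)} = G + G^{2}$ ($a{\left(G \right)} = \left(G^{2} + 0\right) + G = G^{2} + G = G + G^{2}$)
$v = 25$
$\left(a{\left(11 \right)} + v\right) Y{\left(-3 \right)} = \left(11 \left(1 + 11\right) + 25\right) 2 \sqrt{-3} = \left(11 \cdot 12 + 25\right) 2 i \sqrt{3} = \left(132 + 25\right) 2 i \sqrt{3} = 157 \cdot 2 i \sqrt{3} = 314 i \sqrt{3}$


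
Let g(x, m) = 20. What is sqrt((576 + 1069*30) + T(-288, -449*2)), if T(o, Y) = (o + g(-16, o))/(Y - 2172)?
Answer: 16*sqrt(300474715)/1535 ≈ 180.68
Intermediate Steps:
T(o, Y) = (20 + o)/(-2172 + Y) (T(o, Y) = (o + 20)/(Y - 2172) = (20 + o)/(-2172 + Y))
sqrt((576 + 1069*30) + T(-288, -449*2)) = sqrt((576 + 1069*30) + (20 - 288)/(-2172 - 449*2)) = sqrt((576 + 32070) - 268/(-2172 - 898)) = sqrt(32646 - 268/(-3070)) = sqrt(32646 - 1/3070*(-268)) = sqrt(32646 + 134/1535) = sqrt(50111744/1535) = 16*sqrt(300474715)/1535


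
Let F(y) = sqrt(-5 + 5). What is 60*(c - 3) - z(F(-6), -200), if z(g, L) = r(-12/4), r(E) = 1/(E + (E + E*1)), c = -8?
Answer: -5939/9 ≈ -659.89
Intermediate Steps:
r(E) = 1/(3*E) (r(E) = 1/(E + (E + E)) = 1/(E + 2*E) = 1/(3*E))
F(y) = 0 (F(y) = sqrt(0) = 0)
z(g, L) = -1/9 (z(g, L) = 1/(3*((-12/4))) = 1/(3*((-12*1/4))) = (1/3)/(-3) = (1/3)*(-1/3) = -1/9)
60*(c - 3) - z(F(-6), -200) = 60*(-8 - 3) - 1*(-1/9) = 60*(-11) + 1/9 = -660 + 1/9 = -5939/9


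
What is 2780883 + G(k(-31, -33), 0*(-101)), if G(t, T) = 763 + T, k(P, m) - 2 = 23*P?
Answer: 2781646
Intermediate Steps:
k(P, m) = 2 + 23*P
2780883 + G(k(-31, -33), 0*(-101)) = 2780883 + (763 + 0*(-101)) = 2780883 + (763 + 0) = 2780883 + 763 = 2781646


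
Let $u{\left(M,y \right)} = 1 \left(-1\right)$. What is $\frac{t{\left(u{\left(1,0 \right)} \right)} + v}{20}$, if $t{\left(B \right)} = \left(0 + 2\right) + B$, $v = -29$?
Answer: $- \frac{7}{5} \approx -1.4$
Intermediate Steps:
$u{\left(M,y \right)} = -1$
$t{\left(B \right)} = 2 + B$
$\frac{t{\left(u{\left(1,0 \right)} \right)} + v}{20} = \frac{\left(2 - 1\right) - 29}{20} = \frac{1 - 29}{20} = \frac{1}{20} \left(-28\right) = - \frac{7}{5}$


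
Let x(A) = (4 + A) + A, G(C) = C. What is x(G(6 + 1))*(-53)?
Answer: -954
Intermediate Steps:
x(A) = 4 + 2*A
x(G(6 + 1))*(-53) = (4 + 2*(6 + 1))*(-53) = (4 + 2*7)*(-53) = (4 + 14)*(-53) = 18*(-53) = -954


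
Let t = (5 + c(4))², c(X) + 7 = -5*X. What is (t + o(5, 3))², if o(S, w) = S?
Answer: 239121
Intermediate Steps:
c(X) = -7 - 5*X
t = 484 (t = (5 + (-7 - 5*4))² = (5 + (-7 - 20))² = (5 - 27)² = (-22)² = 484)
(t + o(5, 3))² = (484 + 5)² = 489² = 239121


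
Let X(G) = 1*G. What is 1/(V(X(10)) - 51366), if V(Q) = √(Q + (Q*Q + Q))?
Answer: -8561/439744306 - √30/1319232918 ≈ -1.9472e-5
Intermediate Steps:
X(G) = G
V(Q) = √(Q² + 2*Q) (V(Q) = √(Q + (Q² + Q)) = √(Q + (Q + Q²)) = √(Q² + 2*Q))
1/(V(X(10)) - 51366) = 1/(√(10*(2 + 10)) - 51366) = 1/(√(10*12) - 51366) = 1/(√120 - 51366) = 1/(2*√30 - 51366) = 1/(-51366 + 2*√30)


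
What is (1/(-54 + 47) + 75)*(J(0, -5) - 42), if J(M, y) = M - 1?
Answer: -22532/7 ≈ -3218.9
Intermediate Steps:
J(M, y) = -1 + M
(1/(-54 + 47) + 75)*(J(0, -5) - 42) = (1/(-54 + 47) + 75)*((-1 + 0) - 42) = (1/(-7) + 75)*(-1 - 42) = (-1/7 + 75)*(-43) = (524/7)*(-43) = -22532/7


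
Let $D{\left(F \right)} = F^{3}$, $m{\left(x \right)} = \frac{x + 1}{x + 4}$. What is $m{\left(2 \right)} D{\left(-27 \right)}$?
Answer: $- \frac{19683}{2} \approx -9841.5$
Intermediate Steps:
$m{\left(x \right)} = \frac{1 + x}{4 + x}$
$m{\left(2 \right)} D{\left(-27 \right)} = \frac{1 + 2}{4 + 2} \left(-27\right)^{3} = \frac{1}{6} \cdot 3 \left(-19683\right) = \frac{1}{2} \left(-19683\right) = - \frac{19683}{2}$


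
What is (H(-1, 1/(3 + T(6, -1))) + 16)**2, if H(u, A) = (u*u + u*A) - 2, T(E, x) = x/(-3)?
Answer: 21609/100 ≈ 216.09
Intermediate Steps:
T(E, x) = -x/3 (T(E, x) = x*(-1/3) = -x/3)
H(u, A) = -2 + u**2 + A*u (H(u, A) = (u**2 + A*u) - 2 = -2 + u**2 + A*u)
(H(-1, 1/(3 + T(6, -1))) + 16)**2 = ((-2 + (-1)**2 - 1/(3 - 1/3*(-1))) + 16)**2 = ((-2 + 1 - 1/(3 + 1/3)) + 16)**2 = ((-2 + 1 - 1/(10/3)) + 16)**2 = ((-2 + 1 + (3/10)*(-1)) + 16)**2 = ((-2 + 1 - 3/10) + 16)**2 = (-13/10 + 16)**2 = (147/10)**2 = 21609/100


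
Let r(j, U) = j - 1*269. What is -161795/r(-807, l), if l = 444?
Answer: 161795/1076 ≈ 150.37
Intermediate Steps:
r(j, U) = -269 + j (r(j, U) = j - 269 = -269 + j)
-161795/r(-807, l) = -161795/(-269 - 807) = -161795/(-1076) = -161795*(-1/1076) = 161795/1076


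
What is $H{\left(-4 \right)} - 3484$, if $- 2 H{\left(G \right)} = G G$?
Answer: $-3492$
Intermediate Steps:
$H{\left(G \right)} = - \frac{G^{2}}{2}$ ($H{\left(G \right)} = - \frac{G G}{2} = - \frac{G^{2}}{2}$)
$H{\left(-4 \right)} - 3484 = - \frac{\left(-4\right)^{2}}{2} - 3484 = \left(- \frac{1}{2}\right) 16 - 3484 = -8 - 3484 = -3492$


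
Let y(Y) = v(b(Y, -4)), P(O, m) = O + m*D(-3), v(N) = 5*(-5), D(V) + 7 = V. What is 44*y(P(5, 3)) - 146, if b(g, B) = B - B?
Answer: -1246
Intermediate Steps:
D(V) = -7 + V
b(g, B) = 0
v(N) = -25
P(O, m) = O - 10*m (P(O, m) = O + m*(-7 - 3) = O + m*(-10) = O - 10*m)
y(Y) = -25
44*y(P(5, 3)) - 146 = 44*(-25) - 146 = -1100 - 146 = -1246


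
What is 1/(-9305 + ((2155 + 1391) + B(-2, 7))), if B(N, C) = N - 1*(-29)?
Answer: -1/5732 ≈ -0.00017446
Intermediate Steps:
B(N, C) = 29 + N (B(N, C) = N + 29 = 29 + N)
1/(-9305 + ((2155 + 1391) + B(-2, 7))) = 1/(-9305 + ((2155 + 1391) + (29 - 2))) = 1/(-9305 + (3546 + 27)) = 1/(-9305 + 3573) = 1/(-5732) = -1/5732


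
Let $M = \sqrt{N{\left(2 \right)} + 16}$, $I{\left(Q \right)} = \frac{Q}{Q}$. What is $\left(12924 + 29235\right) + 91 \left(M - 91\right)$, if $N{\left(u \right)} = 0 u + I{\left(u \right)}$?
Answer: $33878 + 91 \sqrt{17} \approx 34253.0$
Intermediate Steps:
$I{\left(Q \right)} = 1$
$N{\left(u \right)} = 1$ ($N{\left(u \right)} = 0 u + 1 = 0 + 1 = 1$)
$M = \sqrt{17}$ ($M = \sqrt{1 + 16} = \sqrt{17} \approx 4.1231$)
$\left(12924 + 29235\right) + 91 \left(M - 91\right) = \left(12924 + 29235\right) + 91 \left(\sqrt{17} - 91\right) = 42159 + 91 \left(-91 + \sqrt{17}\right) = 42159 - \left(8281 - 91 \sqrt{17}\right) = 33878 + 91 \sqrt{17}$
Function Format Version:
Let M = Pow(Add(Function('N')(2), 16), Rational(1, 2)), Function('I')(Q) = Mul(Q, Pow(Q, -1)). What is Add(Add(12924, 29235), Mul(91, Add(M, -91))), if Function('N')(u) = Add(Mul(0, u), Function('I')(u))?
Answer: Add(33878, Mul(91, Pow(17, Rational(1, 2)))) ≈ 34253.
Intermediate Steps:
Function('I')(Q) = 1
Function('N')(u) = 1 (Function('N')(u) = Add(Mul(0, u), 1) = Add(0, 1) = 1)
M = Pow(17, Rational(1, 2)) (M = Pow(Add(1, 16), Rational(1, 2)) = Pow(17, Rational(1, 2)) ≈ 4.1231)
Add(Add(12924, 29235), Mul(91, Add(M, -91))) = Add(Add(12924, 29235), Mul(91, Add(Pow(17, Rational(1, 2)), -91))) = Add(42159, Mul(91, Add(-91, Pow(17, Rational(1, 2))))) = Add(42159, Add(-8281, Mul(91, Pow(17, Rational(1, 2))))) = Add(33878, Mul(91, Pow(17, Rational(1, 2))))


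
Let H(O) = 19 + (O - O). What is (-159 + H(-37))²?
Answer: 19600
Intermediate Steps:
H(O) = 19 (H(O) = 19 + 0 = 19)
(-159 + H(-37))² = (-159 + 19)² = (-140)² = 19600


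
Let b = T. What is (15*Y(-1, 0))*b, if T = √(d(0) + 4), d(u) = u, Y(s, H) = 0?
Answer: 0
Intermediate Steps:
T = 2 (T = √(0 + 4) = √4 = 2)
b = 2
(15*Y(-1, 0))*b = (15*0)*2 = 0*2 = 0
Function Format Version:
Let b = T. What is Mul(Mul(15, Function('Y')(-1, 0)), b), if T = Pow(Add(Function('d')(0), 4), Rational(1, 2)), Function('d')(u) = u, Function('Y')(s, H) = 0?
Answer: 0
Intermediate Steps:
T = 2 (T = Pow(Add(0, 4), Rational(1, 2)) = Pow(4, Rational(1, 2)) = 2)
b = 2
Mul(Mul(15, Function('Y')(-1, 0)), b) = Mul(Mul(15, 0), 2) = Mul(0, 2) = 0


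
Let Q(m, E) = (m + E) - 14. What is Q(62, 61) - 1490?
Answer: -1381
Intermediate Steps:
Q(m, E) = -14 + E + m (Q(m, E) = (E + m) - 14 = -14 + E + m)
Q(62, 61) - 1490 = (-14 + 61 + 62) - 1490 = 109 - 1490 = -1381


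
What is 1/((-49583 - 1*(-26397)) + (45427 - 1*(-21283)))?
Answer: 1/43524 ≈ 2.2976e-5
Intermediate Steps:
1/((-49583 - 1*(-26397)) + (45427 - 1*(-21283))) = 1/((-49583 + 26397) + (45427 + 21283)) = 1/(-23186 + 66710) = 1/43524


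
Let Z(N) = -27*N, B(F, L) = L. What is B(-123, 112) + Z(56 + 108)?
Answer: -4316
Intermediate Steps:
B(-123, 112) + Z(56 + 108) = 112 - 27*(56 + 108) = 112 - 27*164 = 112 - 4428 = -4316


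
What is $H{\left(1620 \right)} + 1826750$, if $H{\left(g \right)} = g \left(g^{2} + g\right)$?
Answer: $4255979150$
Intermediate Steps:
$H{\left(g \right)} = g \left(g + g^{2}\right)$
$H{\left(1620 \right)} + 1826750 = 1620^{2} \left(1 + 1620\right) + 1826750 = 2624400 \cdot 1621 + 1826750 = 4254152400 + 1826750 = 4255979150$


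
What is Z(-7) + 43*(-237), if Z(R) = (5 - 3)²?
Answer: -10187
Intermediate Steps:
Z(R) = 4 (Z(R) = 2² = 4)
Z(-7) + 43*(-237) = 4 + 43*(-237) = 4 - 10191 = -10187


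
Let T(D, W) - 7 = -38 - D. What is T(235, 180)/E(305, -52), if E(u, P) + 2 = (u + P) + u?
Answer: -133/278 ≈ -0.47842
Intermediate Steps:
E(u, P) = -2 + P + 2*u (E(u, P) = -2 + ((u + P) + u) = -2 + ((P + u) + u) = -2 + (P + 2*u) = -2 + P + 2*u)
T(D, W) = -31 - D (T(D, W) = 7 + (-38 - D) = -31 - D)
T(235, 180)/E(305, -52) = (-31 - 1*235)/(-2 - 52 + 2*305) = (-31 - 235)/(-2 - 52 + 610) = -266/556 = -266*1/556 = -133/278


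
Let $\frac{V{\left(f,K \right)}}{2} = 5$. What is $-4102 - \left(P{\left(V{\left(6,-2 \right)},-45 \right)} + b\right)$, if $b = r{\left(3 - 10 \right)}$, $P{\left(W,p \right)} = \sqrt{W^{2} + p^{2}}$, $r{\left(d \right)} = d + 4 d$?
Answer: $-4067 - 5 \sqrt{85} \approx -4113.1$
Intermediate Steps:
$V{\left(f,K \right)} = 10$ ($V{\left(f,K \right)} = 2 \cdot 5 = 10$)
$r{\left(d \right)} = 5 d$
$b = -35$ ($b = 5 \left(3 - 10\right) = 5 \left(-7\right) = -35$)
$-4102 - \left(P{\left(V{\left(6,-2 \right)},-45 \right)} + b\right) = -4102 - \left(\sqrt{10^{2} + \left(-45\right)^{2}} - 35\right) = -4102 - \left(\sqrt{100 + 2025} - 35\right) = -4102 - \left(\sqrt{2125} - 35\right) = -4102 - \left(5 \sqrt{85} - 35\right) = -4102 - \left(-35 + 5 \sqrt{85}\right) = -4102 + \left(35 - 5 \sqrt{85}\right) = -4067 - 5 \sqrt{85}$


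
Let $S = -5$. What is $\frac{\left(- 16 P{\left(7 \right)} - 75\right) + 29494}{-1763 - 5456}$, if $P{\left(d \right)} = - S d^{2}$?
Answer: $- \frac{25499}{7219} \approx -3.5322$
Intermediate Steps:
$P{\left(d \right)} = 5 d^{2}$ ($P{\left(d \right)} = - \left(-5\right) d^{2} = 5 d^{2}$)
$\frac{\left(- 16 P{\left(7 \right)} - 75\right) + 29494}{-1763 - 5456} = \frac{\left(- 16 \cdot 5 \cdot 7^{2} - 75\right) + 29494}{-1763 - 5456} = \frac{\left(- 16 \cdot 5 \cdot 49 - 75\right) + 29494}{-7219} = \left(\left(\left(-16\right) 245 - 75\right) + 29494\right) \left(- \frac{1}{7219}\right) = \left(\left(-3920 - 75\right) + 29494\right) \left(- \frac{1}{7219}\right) = \left(-3995 + 29494\right) \left(- \frac{1}{7219}\right) = 25499 \left(- \frac{1}{7219}\right) = - \frac{25499}{7219}$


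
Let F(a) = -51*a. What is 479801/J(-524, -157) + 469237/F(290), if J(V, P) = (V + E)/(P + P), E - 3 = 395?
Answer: 53051559719/44370 ≈ 1.1957e+6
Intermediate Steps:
E = 398 (E = 3 + 395 = 398)
J(V, P) = (398 + V)/(2*P) (J(V, P) = (V + 398)/(P + P) = (398 + V)/((2*P)) = (398 + V)*(1/(2*P)) = (398 + V)/(2*P))
479801/J(-524, -157) + 469237/F(290) = 479801/(((½)*(398 - 524)/(-157))) + 469237/((-51*290)) = 479801/(((½)*(-1/157)*(-126))) + 469237/(-14790) = 479801/(63/157) + 469237*(-1/14790) = 479801*(157/63) - 469237/14790 = 10761251/9 - 469237/14790 = 53051559719/44370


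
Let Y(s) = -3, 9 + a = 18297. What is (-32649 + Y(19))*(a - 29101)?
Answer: 353066076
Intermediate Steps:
a = 18288 (a = -9 + 18297 = 18288)
(-32649 + Y(19))*(a - 29101) = (-32649 - 3)*(18288 - 29101) = -32652*(-10813) = 353066076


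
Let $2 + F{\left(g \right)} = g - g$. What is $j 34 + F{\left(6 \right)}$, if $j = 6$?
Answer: $202$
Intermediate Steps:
$F{\left(g \right)} = -2$ ($F{\left(g \right)} = -2 + \left(g - g\right) = -2 + 0 = -2$)
$j 34 + F{\left(6 \right)} = 6 \cdot 34 - 2 = 204 - 2 = 202$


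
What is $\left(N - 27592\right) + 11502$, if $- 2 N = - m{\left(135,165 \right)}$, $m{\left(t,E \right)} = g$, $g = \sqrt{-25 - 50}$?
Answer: $-16090 + \frac{5 i \sqrt{3}}{2} \approx -16090.0 + 4.3301 i$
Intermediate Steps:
$g = 5 i \sqrt{3}$ ($g = \sqrt{-75} = 5 i \sqrt{3} \approx 8.6602 i$)
$m{\left(t,E \right)} = 5 i \sqrt{3}$
$N = \frac{5 i \sqrt{3}}{2}$ ($N = - \frac{\left(-1\right) 5 i \sqrt{3}}{2} = - \frac{\left(-5\right) i \sqrt{3}}{2} = \frac{5 i \sqrt{3}}{2} \approx 4.3301 i$)
$\left(N - 27592\right) + 11502 = \left(\frac{5 i \sqrt{3}}{2} - 27592\right) + 11502 = \left(-27592 + \frac{5 i \sqrt{3}}{2}\right) + 11502 = -16090 + \frac{5 i \sqrt{3}}{2}$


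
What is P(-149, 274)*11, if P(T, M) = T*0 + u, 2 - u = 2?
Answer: 0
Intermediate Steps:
u = 0 (u = 2 - 1*2 = 2 - 2 = 0)
P(T, M) = 0 (P(T, M) = T*0 + 0 = 0 + 0 = 0)
P(-149, 274)*11 = 0*11 = 0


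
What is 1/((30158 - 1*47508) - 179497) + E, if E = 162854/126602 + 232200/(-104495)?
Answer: -4973248212752/5314578144497 ≈ -0.93577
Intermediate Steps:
E = -1237955567/1322927599 (E = 162854*(1/126602) + 232200*(-1/104495) = 81427/63301 - 46440/20899 = -1237955567/1322927599 ≈ -0.93577)
1/((30158 - 1*47508) - 179497) + E = 1/((30158 - 1*47508) - 179497) - 1237955567/1322927599 = 1/((30158 - 47508) - 179497) - 1237955567/1322927599 = 1/(-17350 - 179497) - 1237955567/1322927599 = 1/(-196847) - 1237955567/1322927599 = -1/196847 - 1237955567/1322927599 = -4973248212752/5314578144497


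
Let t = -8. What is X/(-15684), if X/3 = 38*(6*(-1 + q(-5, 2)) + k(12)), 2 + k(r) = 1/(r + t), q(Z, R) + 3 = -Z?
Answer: -323/10456 ≈ -0.030891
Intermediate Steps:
q(Z, R) = -3 - Z
k(r) = -2 + 1/(-8 + r) (k(r) = -2 + 1/(r - 8) = -2 + 1/(-8 + r))
X = 969/2 (X = 3*(38*(6*(-1 + (-3 - 1*(-5))) + (17 - 2*12)/(-8 + 12))) = 3*(38*(6*(-1 + (-3 + 5)) + (17 - 24)/4)) = 3*(38*(6*(-1 + 2) + (¼)*(-7))) = 3*(38*(6*1 - 7/4)) = 3*(38*(6 - 7/4)) = 3*(38*(17/4)) = 3*(323/2) = 969/2 ≈ 484.50)
X/(-15684) = (969/2)/(-15684) = (969/2)*(-1/15684) = -323/10456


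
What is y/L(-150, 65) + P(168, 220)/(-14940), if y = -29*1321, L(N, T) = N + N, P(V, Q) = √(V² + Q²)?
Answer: 38309/300 - √4789/3735 ≈ 127.68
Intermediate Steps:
P(V, Q) = √(Q² + V²)
L(N, T) = 2*N
y = -38309
y/L(-150, 65) + P(168, 220)/(-14940) = -38309/(2*(-150)) + √(220² + 168²)/(-14940) = -38309/(-300) + √(48400 + 28224)*(-1/14940) = -38309*(-1/300) + √76624*(-1/14940) = 38309/300 + (4*√4789)*(-1/14940) = 38309/300 - √4789/3735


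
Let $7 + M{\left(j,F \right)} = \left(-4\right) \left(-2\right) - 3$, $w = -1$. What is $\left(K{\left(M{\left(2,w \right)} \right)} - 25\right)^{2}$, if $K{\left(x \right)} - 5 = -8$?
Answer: $784$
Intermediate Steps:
$M{\left(j,F \right)} = -2$ ($M{\left(j,F \right)} = -7 - -5 = -7 + \left(8 - 3\right) = -7 + 5 = -2$)
$K{\left(x \right)} = -3$ ($K{\left(x \right)} = 5 - 8 = -3$)
$\left(K{\left(M{\left(2,w \right)} \right)} - 25\right)^{2} = \left(-3 - 25\right)^{2} = \left(-28\right)^{2} = 784$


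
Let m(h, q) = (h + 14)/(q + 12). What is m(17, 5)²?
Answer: 961/289 ≈ 3.3253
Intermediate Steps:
m(h, q) = (14 + h)/(12 + q)
m(17, 5)² = ((14 + 17)/(12 + 5))² = (31/17)² = 961/289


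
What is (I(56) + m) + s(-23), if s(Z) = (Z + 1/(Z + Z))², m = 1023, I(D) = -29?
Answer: 3224785/2116 ≈ 1524.0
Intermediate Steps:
s(Z) = (Z + 1/(2*Z))²
(I(56) + m) + s(-23) = (-29 + 1023) + (¼)*(1 + 2*(-23)²)²/(-23)² = 994 + (¼)*(1/529)*(1 + 2*529)² = 994 + (¼)*(1/529)*(1 + 1058)² = 994 + (¼)*(1/529)*1059² = 994 + (¼)*(1/529)*1121481 = 994 + 1121481/2116 = 3224785/2116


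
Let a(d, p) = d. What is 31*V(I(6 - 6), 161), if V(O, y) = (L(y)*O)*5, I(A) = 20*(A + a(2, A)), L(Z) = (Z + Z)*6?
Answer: 11978400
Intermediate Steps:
L(Z) = 12*Z (L(Z) = (2*Z)*6 = 12*Z)
I(A) = 40 + 20*A (I(A) = 20*(A + 2) = 20*(2 + A) = 40 + 20*A)
V(O, y) = 60*O*y (V(O, y) = ((12*y)*O)*5 = (12*O*y)*5 = 60*O*y)
31*V(I(6 - 6), 161) = 31*(60*(40 + 20*(6 - 6))*161) = 31*(60*(40 + 20*0)*161) = 31*(60*(40 + 0)*161) = 31*(60*40*161) = 31*386400 = 11978400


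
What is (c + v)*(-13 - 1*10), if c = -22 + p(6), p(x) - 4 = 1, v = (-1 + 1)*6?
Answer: 391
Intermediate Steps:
v = 0 (v = 0*6 = 0)
p(x) = 5 (p(x) = 4 + 1 = 5)
c = -17 (c = -22 + 5 = -17)
(c + v)*(-13 - 1*10) = (-17 + 0)*(-13 - 1*10) = -17*(-13 - 10) = -17*(-23) = 391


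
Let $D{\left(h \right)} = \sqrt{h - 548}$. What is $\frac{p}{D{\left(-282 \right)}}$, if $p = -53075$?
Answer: $\frac{10615 i \sqrt{830}}{166} \approx 1842.3 i$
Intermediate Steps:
$D{\left(h \right)} = \sqrt{-548 + h}$
$\frac{p}{D{\left(-282 \right)}} = - \frac{53075}{\sqrt{-548 - 282}} = - \frac{53075}{\sqrt{-830}} = - \frac{53075}{i \sqrt{830}} = - 53075 \left(- \frac{i \sqrt{830}}{830}\right) = \frac{10615 i \sqrt{830}}{166}$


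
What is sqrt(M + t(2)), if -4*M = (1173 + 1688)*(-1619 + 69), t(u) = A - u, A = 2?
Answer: 5*sqrt(177382)/2 ≈ 1052.9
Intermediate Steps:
t(u) = 2 - u
M = 2217275/2 (M = -(1173 + 1688)*(-1619 + 69)/4 = -2861*(-1550)/4 = -1/4*(-4434550) = 2217275/2 ≈ 1.1086e+6)
sqrt(M + t(2)) = sqrt(2217275/2 + (2 - 1*2)) = sqrt(2217275/2 + (2 - 2)) = sqrt(2217275/2 + 0) = sqrt(2217275/2) = 5*sqrt(177382)/2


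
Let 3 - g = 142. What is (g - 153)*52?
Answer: -15184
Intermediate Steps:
g = -139 (g = 3 - 1*142 = 3 - 142 = -139)
(g - 153)*52 = (-139 - 153)*52 = -292*52 = -15184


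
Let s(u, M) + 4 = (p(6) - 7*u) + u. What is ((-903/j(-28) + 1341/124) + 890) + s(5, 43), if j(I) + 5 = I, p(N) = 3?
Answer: 1223751/1364 ≈ 897.18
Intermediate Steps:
j(I) = -5 + I
s(u, M) = -1 - 6*u (s(u, M) = -4 + ((3 - 7*u) + u) = -4 + (3 - 6*u) = -1 - 6*u)
((-903/j(-28) + 1341/124) + 890) + s(5, 43) = ((-903/(-5 - 28) + 1341/124) + 890) + (-1 - 6*5) = ((-903/(-33) + 1341*(1/124)) + 890) + (-1 - 30) = ((-903*(-1/33) + 1341/124) + 890) - 31 = ((301/11 + 1341/124) + 890) - 31 = (52075/1364 + 890) - 31 = 1266035/1364 - 31 = 1223751/1364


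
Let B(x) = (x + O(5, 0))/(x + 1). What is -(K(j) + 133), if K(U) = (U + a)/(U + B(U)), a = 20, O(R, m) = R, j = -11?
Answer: -6871/52 ≈ -132.13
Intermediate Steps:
B(x) = (5 + x)/(1 + x) (B(x) = (x + 5)/(x + 1) = (5 + x)/(1 + x))
K(U) = (20 + U)/(U + (5 + U)/(1 + U)) (K(U) = (U + 20)/(U + (5 + U)/(1 + U)) = (20 + U)/(U + (5 + U)/(1 + U)))
-(K(j) + 133) = -((1 - 11)*(20 - 11)/(5 - 11 - 11*(1 - 11)) + 133) = -(-10*9/(5 - 11 - 11*(-10)) + 133) = -(-10*9/(5 - 11 + 110) + 133) = -(-10*9/104 + 133) = -((1/104)*(-10)*9 + 133) = -(-45/52 + 133) = -1*6871/52 = -6871/52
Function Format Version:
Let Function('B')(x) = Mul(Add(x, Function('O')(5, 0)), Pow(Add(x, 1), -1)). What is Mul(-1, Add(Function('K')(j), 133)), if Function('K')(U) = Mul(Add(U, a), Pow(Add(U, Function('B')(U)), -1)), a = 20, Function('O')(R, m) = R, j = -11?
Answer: Rational(-6871, 52) ≈ -132.13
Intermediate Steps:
Function('B')(x) = Mul(Pow(Add(1, x), -1), Add(5, x)) (Function('B')(x) = Mul(Add(x, 5), Pow(Add(x, 1), -1)) = Mul(Add(5, x), Pow(Add(1, x), -1)) = Mul(Pow(Add(1, x), -1), Add(5, x)))
Function('K')(U) = Mul(Pow(Add(U, Mul(Pow(Add(1, U), -1), Add(5, U))), -1), Add(20, U)) (Function('K')(U) = Mul(Add(U, 20), Pow(Add(U, Mul(Pow(Add(1, U), -1), Add(5, U))), -1)) = Mul(Add(20, U), Pow(Add(U, Mul(Pow(Add(1, U), -1), Add(5, U))), -1)) = Mul(Pow(Add(U, Mul(Pow(Add(1, U), -1), Add(5, U))), -1), Add(20, U)))
Mul(-1, Add(Function('K')(j), 133)) = Mul(-1, Add(Mul(Pow(Add(5, -11, Mul(-11, Add(1, -11))), -1), Add(1, -11), Add(20, -11)), 133)) = Mul(-1, Add(Mul(Pow(Add(5, -11, Mul(-11, -10)), -1), -10, 9), 133)) = Mul(-1, Add(Mul(Pow(Add(5, -11, 110), -1), -10, 9), 133)) = Mul(-1, Add(Mul(Pow(104, -1), -10, 9), 133)) = Mul(-1, Add(Mul(Rational(1, 104), -10, 9), 133)) = Mul(-1, Add(Rational(-45, 52), 133)) = Mul(-1, Rational(6871, 52)) = Rational(-6871, 52)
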